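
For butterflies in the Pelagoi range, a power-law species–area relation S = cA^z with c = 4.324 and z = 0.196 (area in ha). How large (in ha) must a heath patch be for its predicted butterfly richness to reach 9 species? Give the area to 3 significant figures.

9 = 4.324 × A^0.196  ⇒  A^0.196 = 9/4.324 = 2.081
ln A = ln(2.081) / 0.196 = 0.7330 / 0.196 = 3.7400
A = e^3.7400 ≈ 42.1 ha

42.1 ha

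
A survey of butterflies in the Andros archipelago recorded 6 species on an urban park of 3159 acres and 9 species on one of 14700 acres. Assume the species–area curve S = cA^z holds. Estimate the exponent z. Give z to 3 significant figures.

0.264

Taking logs: ln S = ln c + z ln A, so z = (ln S₂ − ln S₁)/(ln A₂ − ln A₁).
z = ln(9/6) / ln(14700/3159) = ln(1.5) / ln(4.653) = 0.4055 / 1.5376 = 0.2637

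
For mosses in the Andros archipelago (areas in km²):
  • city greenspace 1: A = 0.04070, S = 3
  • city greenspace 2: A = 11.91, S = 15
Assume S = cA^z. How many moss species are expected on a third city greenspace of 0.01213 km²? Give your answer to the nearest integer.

z = ln(15/3) / ln(11.91/0.0407) = 1.6094 / 5.6789 = 0.2834
c = 3 / 0.0407^0.2834 = 3 / 0.4036 = 7.433
S₃ = 7.433 × 0.01213^0.2834 = 7.433 × 0.2864 ≈ 2.129

2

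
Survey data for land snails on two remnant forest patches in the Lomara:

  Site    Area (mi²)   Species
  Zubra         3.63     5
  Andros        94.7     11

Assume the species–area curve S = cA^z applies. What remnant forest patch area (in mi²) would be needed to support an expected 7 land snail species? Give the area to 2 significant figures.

15 mi²

z = ln(11/5) / ln(94.7/3.63) = 0.7885 / 3.2615 = 0.2417
c = 5 / 3.63^0.2417 = 5 / 1.366 = 3.661
A = (7/3.661)^(1/0.2417) ⇒ ln A = ln(1.912)/0.2417 = 2.6811
A = e^2.6811 ≈ 14.6 mi²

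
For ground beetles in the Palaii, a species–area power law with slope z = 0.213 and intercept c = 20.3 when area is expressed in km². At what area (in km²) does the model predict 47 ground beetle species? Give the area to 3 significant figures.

47 = 20.3 × A^0.213  ⇒  A^0.213 = 47/20.3 = 2.315
ln A = ln(2.315) / 0.213 = 0.8395 / 0.213 = 3.9414
A = e^3.9414 ≈ 51.49 km²

51.5 km²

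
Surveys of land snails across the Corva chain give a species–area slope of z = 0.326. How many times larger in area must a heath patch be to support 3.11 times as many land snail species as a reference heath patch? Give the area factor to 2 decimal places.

32.47

(A₂/A₁)^0.326 = 3.11, so A₂/A₁ = 3.11^(1/0.326) = 3.11^3.067
ln(A₂/A₁) = ln 3.11 / 0.326 = 1.1346 / 0.326 = 3.4804
A₂/A₁ = e^3.4804 ≈ 32.47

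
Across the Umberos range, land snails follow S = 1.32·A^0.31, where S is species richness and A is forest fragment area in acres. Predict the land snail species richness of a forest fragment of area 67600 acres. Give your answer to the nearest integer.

S = 1.32 × 67600^0.31
ln S = ln 1.32 + 0.31 × ln 67600 = 0.2776 + 0.31 × 11.1214 = 3.7253
S = e^3.7253 ≈ 41.48

41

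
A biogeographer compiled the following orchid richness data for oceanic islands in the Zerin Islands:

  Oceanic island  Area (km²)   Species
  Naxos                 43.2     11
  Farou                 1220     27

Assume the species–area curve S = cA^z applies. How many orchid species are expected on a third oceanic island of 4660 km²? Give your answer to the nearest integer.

39

z = ln(27/11) / ln(1220/43.2) = 0.8979 / 3.3408 = 0.2688
c = 11 / 43.2^0.2688 = 11 / 2.752 = 3.998
S₃ = 3.998 × 4660^0.2688 = 3.998 × 9.683 ≈ 38.71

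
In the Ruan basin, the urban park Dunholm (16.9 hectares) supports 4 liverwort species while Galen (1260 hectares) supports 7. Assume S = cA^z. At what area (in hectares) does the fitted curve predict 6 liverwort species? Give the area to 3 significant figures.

z = ln(7/4) / ln(1260/16.9) = 0.5596 / 4.3116 = 0.1298
c = 4 / 16.9^0.1298 = 4 / 1.443 = 2.771
A = (6/2.771)^(1/0.1298) ⇒ ln A = ln(2.165)/0.1298 = 5.9512
A = e^5.9512 ≈ 384.2 hectares

384 hectares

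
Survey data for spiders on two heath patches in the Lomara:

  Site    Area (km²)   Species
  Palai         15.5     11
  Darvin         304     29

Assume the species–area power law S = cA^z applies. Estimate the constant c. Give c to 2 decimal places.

4.50

z = ln(S₂/S₁) / ln(A₂/A₁) = ln(29/11) / ln(304/15.5) = 0.9694 / 2.9762 = 0.3257
c = S₁ / A₁^z = 11 / 15.5^0.3257 = 11 / 2.442 = 4.505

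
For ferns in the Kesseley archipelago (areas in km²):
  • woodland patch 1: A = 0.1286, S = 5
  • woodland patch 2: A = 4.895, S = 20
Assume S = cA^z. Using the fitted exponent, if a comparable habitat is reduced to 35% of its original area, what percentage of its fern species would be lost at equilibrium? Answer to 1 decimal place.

z = ln(20/5) / ln(4.895/0.1286) = 1.3863 / 3.6393 = 0.3809
S_new/S_old = (A_new/A_old)^z = 0.35^0.3809 = exp(0.3809 × -1.0498) = 0.6704
Fraction lost = 1 − 0.6704 = 0.3296

33.0%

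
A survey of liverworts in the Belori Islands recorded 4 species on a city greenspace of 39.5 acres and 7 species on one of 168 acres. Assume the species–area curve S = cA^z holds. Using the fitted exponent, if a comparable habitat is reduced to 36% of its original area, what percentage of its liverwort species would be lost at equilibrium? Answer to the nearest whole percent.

z = ln(7/4) / ln(168/39.5) = 0.5596 / 1.4477 = 0.3866
S_new/S_old = (A_new/A_old)^z = 0.36^0.3866 = exp(0.3866 × -1.0217) = 0.6737
Fraction lost = 1 − 0.6737 = 0.3263

33%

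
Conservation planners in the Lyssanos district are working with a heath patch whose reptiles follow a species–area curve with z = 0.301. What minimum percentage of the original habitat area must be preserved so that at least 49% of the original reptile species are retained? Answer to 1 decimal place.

Need (A_new/A_old)^0.301 = 0.49, so A_new/A_old = 0.49^(1/0.301) = 0.49^3.322
ln(A_new/A_old) = ln 0.49 / 0.301 = -0.7133 / 0.301 = -2.3699
A_new/A_old = e^-2.3699 ≈ 0.09349

9.3%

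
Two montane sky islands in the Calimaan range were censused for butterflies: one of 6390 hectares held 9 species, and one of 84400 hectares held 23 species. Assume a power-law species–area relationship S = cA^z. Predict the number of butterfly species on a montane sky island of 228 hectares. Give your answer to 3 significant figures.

z = ln(23/9) / ln(84400/6390) = 0.9383 / 2.5808 = 0.3636
c = 9 / 6390^0.3636 = 9 / 24.18 = 0.3722
S₃ = 0.3722 × 228^0.3636 = 0.3722 × 7.198 ≈ 2.679

2.68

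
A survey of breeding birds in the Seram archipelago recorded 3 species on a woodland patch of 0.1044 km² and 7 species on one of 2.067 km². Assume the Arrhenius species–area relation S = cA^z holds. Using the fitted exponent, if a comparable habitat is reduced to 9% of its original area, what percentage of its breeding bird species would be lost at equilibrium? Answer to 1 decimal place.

z = ln(7/3) / ln(2.067/0.1044) = 0.8473 / 2.9856 = 0.2838
S_new/S_old = (A_new/A_old)^z = 0.09^0.2838 = exp(0.2838 × -2.4079) = 0.5049
Fraction lost = 1 − 0.5049 = 0.4951

49.5%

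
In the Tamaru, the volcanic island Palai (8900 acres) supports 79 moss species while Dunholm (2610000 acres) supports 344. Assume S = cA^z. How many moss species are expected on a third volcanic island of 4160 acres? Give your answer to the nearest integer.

z = ln(344/79) / ln(2610000/8900) = 1.4712 / 5.6811 = 0.2590
c = 79 / 8900^0.2590 = 79 / 10.54 = 7.497
S₃ = 7.497 × 4160^0.2590 = 7.497 × 8.654 ≈ 64.88

65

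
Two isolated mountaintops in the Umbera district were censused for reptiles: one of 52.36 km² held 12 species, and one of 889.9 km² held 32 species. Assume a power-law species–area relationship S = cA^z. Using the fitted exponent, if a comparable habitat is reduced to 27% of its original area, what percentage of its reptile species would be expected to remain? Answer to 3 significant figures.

63.6%

z = ln(32/12) / ln(889.9/52.36) = 0.9808 / 2.8330 = 0.3462
S_new/S_old = (A_new/A_old)^z = 0.27^0.3462 = exp(0.3462 × -1.3093) = 0.6355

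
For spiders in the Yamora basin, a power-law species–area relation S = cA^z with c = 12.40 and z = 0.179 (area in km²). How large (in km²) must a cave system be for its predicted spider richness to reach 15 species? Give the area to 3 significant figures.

2.90 km²

15 = 12.4 × A^0.179  ⇒  A^0.179 = 15/12.4 = 1.21
ln A = ln(1.21) / 0.179 = 0.1904 / 0.179 = 1.0634
A = e^1.0634 ≈ 2.896 km²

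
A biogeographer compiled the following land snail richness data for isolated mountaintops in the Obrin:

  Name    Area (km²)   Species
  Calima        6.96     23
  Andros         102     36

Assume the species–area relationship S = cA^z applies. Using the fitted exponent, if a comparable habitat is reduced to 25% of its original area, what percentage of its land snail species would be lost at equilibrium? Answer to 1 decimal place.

20.7%

z = ln(36/23) / ln(102/6.96) = 0.4480 / 2.6848 = 0.1669
S_new/S_old = (A_new/A_old)^z = 0.25^0.1669 = exp(0.1669 × -1.3863) = 0.7935
Fraction lost = 1 − 0.7935 = 0.2065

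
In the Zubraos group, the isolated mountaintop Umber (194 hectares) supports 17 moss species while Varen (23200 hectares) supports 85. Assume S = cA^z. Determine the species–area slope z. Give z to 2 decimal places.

Taking logs: ln S = ln c + z ln A, so z = (ln S₂ − ln S₁)/(ln A₂ − ln A₁).
z = ln(85/17) / ln(23200/194) = ln(5) / ln(119.6) = 1.6094 / 4.7840 = 0.3364

0.34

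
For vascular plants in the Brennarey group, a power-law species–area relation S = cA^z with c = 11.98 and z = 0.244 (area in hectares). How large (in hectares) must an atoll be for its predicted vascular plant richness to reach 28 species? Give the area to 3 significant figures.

28 = 11.98 × A^0.244  ⇒  A^0.244 = 28/11.98 = 2.337
ln A = ln(2.337) / 0.244 = 0.8490 / 0.244 = 3.4794
A = e^3.4794 ≈ 32.44 hectares

32.4 hectares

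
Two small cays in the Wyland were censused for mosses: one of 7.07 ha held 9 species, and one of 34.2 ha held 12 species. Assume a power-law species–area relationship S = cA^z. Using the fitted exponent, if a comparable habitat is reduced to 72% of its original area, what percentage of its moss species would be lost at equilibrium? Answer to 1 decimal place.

5.8%

z = ln(12/9) / ln(34.2/7.07) = 0.2877 / 1.5764 = 0.1825
S_new/S_old = (A_new/A_old)^z = 0.72^0.1825 = exp(0.1825 × -0.3285) = 0.9418
Fraction lost = 1 − 0.9418 = 0.05819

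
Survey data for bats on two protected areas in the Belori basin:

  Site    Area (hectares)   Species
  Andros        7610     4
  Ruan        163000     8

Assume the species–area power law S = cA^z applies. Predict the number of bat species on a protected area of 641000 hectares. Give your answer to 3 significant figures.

z = ln(8/4) / ln(163000/7610) = 0.6931 / 3.0643 = 0.2262
c = 4 / 7610^0.2262 = 4 / 7.551 = 0.5298
S₃ = 0.5298 × 641000^0.2262 = 0.5298 × 20.58 ≈ 10.9

10.9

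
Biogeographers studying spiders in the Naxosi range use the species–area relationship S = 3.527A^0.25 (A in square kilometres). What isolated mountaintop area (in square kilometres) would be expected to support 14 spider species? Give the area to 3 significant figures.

14 = 3.527 × A^0.25  ⇒  A^0.25 = 14/3.527 = 3.969
ln A = ln(3.969) / 0.25 = 1.3786 / 0.25 = 5.5144
A = e^5.5144 ≈ 248.3 square kilometres

248 square kilometres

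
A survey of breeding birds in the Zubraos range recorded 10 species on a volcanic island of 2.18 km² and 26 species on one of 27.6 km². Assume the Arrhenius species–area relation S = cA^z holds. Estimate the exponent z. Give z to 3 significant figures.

0.376

Taking logs: ln S = ln c + z ln A, so z = (ln S₂ − ln S₁)/(ln A₂ − ln A₁).
z = ln(26/10) / ln(27.6/2.18) = ln(2.6) / ln(12.66) = 0.9555 / 2.5385 = 0.3764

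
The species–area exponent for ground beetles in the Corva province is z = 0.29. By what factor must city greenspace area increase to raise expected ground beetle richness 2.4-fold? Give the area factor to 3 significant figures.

(A₂/A₁)^0.29 = 2.4, so A₂/A₁ = 2.4^(1/0.29) = 2.4^3.448
ln(A₂/A₁) = ln 2.4 / 0.29 = 0.8755 / 0.29 = 3.0189
A₂/A₁ = e^3.0189 ≈ 20.47

20.5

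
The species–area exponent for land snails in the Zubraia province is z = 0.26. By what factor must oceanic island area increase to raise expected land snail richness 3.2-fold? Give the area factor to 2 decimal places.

87.68

(A₂/A₁)^0.26 = 3.2, so A₂/A₁ = 3.2^(1/0.26) = 3.2^3.846
ln(A₂/A₁) = ln 3.2 / 0.26 = 1.1632 / 0.26 = 4.4737
A₂/A₁ = e^4.4737 ≈ 87.68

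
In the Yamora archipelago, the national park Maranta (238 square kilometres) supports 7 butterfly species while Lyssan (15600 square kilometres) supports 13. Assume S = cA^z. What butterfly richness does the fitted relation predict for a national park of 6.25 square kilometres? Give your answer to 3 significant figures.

z = ln(13/7) / ln(15600/238) = 0.6190 / 4.1828 = 0.1480
c = 7 / 238^0.1480 = 7 / 2.248 = 3.114
S₃ = 3.114 × 6.25^0.1480 = 3.114 × 1.312 ≈ 4.085

4.08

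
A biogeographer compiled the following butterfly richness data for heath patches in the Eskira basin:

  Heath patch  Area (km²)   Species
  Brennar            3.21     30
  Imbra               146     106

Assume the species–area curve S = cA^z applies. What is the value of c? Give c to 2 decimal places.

z = ln(S₂/S₁) / ln(A₂/A₁) = ln(106/30) / ln(146/3.21) = 1.2622 / 3.8173 = 0.3307
c = S₁ / A₁^z = 30 / 3.21^0.3307 = 30 / 1.471 = 20.4

20.40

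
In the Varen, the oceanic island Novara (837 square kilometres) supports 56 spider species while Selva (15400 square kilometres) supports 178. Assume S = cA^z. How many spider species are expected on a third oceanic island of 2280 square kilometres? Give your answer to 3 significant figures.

z = ln(178/56) / ln(15400/837) = 1.1564 / 2.9123 = 0.3971
c = 56 / 837^0.3971 = 56 / 14.47 = 3.869
S₃ = 3.869 × 2280^0.3971 = 3.869 × 21.55 ≈ 83.37

83.4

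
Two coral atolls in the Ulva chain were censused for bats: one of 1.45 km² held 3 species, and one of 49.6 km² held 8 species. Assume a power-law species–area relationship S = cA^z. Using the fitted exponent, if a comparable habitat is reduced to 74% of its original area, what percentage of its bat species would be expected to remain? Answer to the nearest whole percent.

z = ln(8/3) / ln(49.6/1.45) = 0.9808 / 3.5324 = 0.2777
S_new/S_old = (A_new/A_old)^z = 0.74^0.2777 = exp(0.2777 × -0.3011) = 0.9198

92%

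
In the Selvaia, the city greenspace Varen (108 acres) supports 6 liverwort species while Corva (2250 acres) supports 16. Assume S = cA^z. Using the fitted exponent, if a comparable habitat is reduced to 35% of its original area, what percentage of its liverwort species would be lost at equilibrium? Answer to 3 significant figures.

z = ln(16/6) / ln(2250/108) = 0.9808 / 3.0366 = 0.3230
S_new/S_old = (A_new/A_old)^z = 0.35^0.3230 = exp(0.3230 × -1.0498) = 0.7124
Fraction lost = 1 − 0.7124 = 0.2876

28.8%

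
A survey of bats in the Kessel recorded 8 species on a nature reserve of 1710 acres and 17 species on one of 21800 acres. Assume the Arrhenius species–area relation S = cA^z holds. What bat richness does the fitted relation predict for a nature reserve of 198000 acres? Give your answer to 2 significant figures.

z = ln(17/8) / ln(21800/1710) = 0.7538 / 2.5454 = 0.2961
c = 8 / 1710^0.2961 = 8 / 9.065 = 0.8825
S₃ = 0.8825 × 198000^0.2961 = 0.8825 × 37.03 ≈ 32.67

33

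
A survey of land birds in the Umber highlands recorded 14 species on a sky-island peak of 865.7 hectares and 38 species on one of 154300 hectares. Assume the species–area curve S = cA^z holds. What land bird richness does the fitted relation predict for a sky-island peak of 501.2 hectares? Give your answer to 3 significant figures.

z = ln(38/14) / ln(154300/865.7) = 0.9985 / 5.1831 = 0.1927
c = 14 / 865.7^0.1927 = 14 / 3.68 = 3.804
S₃ = 3.804 × 501.2^0.1927 = 3.804 × 3.313 ≈ 12.6

12.6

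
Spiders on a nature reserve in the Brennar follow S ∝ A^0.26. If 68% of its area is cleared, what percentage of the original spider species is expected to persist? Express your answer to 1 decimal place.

S_new/S_old = (A_new/A_old)^z = 0.32^0.26
= exp(0.26 × ln 0.32) = exp(0.26 × -1.1394) = exp(-0.2963) ≈ 0.7436

74.4%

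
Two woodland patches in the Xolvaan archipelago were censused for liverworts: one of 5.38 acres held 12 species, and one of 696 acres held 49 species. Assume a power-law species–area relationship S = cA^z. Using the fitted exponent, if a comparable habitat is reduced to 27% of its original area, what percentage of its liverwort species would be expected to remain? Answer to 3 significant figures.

68.5%

z = ln(49/12) / ln(696/5.38) = 1.4069 / 4.8627 = 0.2893
S_new/S_old = (A_new/A_old)^z = 0.27^0.2893 = exp(0.2893 × -1.3093) = 0.6847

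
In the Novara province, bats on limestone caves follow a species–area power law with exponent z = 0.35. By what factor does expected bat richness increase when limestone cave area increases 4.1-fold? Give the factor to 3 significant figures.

1.64

S₂/S₁ = (A₂/A₁)^z = 4.1^0.35
ln(S₂/S₁) = 0.35 × ln 4.1 = 0.35 × 1.4110 = 0.4938
S₂/S₁ = e^0.4938 ≈ 1.639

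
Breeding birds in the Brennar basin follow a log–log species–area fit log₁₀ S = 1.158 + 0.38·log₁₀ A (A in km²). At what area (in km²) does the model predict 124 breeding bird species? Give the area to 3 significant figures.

124 = 14.39 × A^0.38  ⇒  A^0.38 = 124/14.39 = 8.618
ln A = ln(8.618) / 0.38 = 2.1539 / 0.38 = 5.6681
A = e^5.6681 ≈ 289.5 km²

289 km²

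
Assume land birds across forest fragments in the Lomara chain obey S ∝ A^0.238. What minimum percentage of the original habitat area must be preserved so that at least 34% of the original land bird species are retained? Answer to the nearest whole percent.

Need (A_new/A_old)^0.238 = 0.34, so A_new/A_old = 0.34^(1/0.238) = 0.34^4.202
ln(A_new/A_old) = ln 0.34 / 0.238 = -1.0788 / 0.238 = -4.5328
A_new/A_old = e^-4.5328 ≈ 0.01075

1%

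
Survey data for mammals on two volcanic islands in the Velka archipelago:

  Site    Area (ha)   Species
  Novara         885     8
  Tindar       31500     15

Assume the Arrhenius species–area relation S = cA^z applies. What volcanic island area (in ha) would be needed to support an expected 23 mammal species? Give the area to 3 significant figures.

z = ln(15/8) / ln(31500/885) = 0.6286 / 3.5722 = 0.1760
c = 8 / 885^0.1760 = 8 / 3.301 = 2.424
A = (23/2.424)^(1/0.1760) ⇒ ln A = ln(9.489)/0.1760 = 12.7868
A = e^12.7868 ≈ 357451 ha

357000 ha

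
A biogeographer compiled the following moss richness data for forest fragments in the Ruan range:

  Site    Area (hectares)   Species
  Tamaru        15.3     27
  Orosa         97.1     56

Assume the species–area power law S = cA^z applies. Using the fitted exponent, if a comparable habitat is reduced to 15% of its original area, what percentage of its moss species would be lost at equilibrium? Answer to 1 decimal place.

52.7%

z = ln(56/27) / ln(97.1/15.3) = 0.7295 / 1.8479 = 0.3948
S_new/S_old = (A_new/A_old)^z = 0.15^0.3948 = exp(0.3948 × -1.8971) = 0.4729
Fraction lost = 1 − 0.4729 = 0.5271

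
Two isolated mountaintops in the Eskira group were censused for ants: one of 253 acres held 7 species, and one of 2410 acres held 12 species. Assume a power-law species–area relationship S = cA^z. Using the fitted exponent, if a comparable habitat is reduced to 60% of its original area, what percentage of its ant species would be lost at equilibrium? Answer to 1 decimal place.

z = ln(12/7) / ln(2410/253) = 0.5390 / 2.2540 = 0.2391
S_new/S_old = (A_new/A_old)^z = 0.6^0.2391 = exp(0.2391 × -0.5108) = 0.885
Fraction lost = 1 − 0.885 = 0.115

11.5%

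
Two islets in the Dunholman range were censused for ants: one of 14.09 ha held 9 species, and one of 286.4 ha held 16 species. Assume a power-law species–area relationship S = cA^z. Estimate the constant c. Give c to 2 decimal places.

5.43

z = ln(S₂/S₁) / ln(A₂/A₁) = ln(16/9) / ln(286.4/14.09) = 0.5754 / 3.0119 = 0.1910
c = S₁ / A₁^z = 9 / 14.09^0.1910 = 9 / 1.658 = 5.43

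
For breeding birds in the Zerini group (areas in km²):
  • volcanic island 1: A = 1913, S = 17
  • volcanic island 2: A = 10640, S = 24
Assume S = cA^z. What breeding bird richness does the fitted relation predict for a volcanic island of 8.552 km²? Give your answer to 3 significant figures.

z = ln(24/17) / ln(10640/1913) = 0.3448 / 1.7159 = 0.2010
c = 17 / 1913^0.2010 = 17 / 4.566 = 3.723
S₃ = 3.723 × 8.552^0.2010 = 3.723 × 1.539 ≈ 5.731

5.73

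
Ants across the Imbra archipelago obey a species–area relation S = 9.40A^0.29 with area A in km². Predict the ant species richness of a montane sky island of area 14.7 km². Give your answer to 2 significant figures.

20

S = 9.4 × 14.7^0.29
ln S = ln 9.4 + 0.29 × ln 14.7 = 2.2407 + 0.29 × 2.6878 = 3.0202
S = e^3.0202 ≈ 20.5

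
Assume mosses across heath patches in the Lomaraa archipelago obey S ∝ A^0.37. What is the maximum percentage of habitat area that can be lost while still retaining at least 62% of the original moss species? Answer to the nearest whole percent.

73%

Need (A_new/A_old)^0.37 = 0.62, so A_new/A_old = 0.62^(1/0.37) = 0.62^2.703
ln(A_new/A_old) = ln 0.62 / 0.37 = -0.4780 / 0.37 = -1.2920
A_new/A_old = e^-1.2920 ≈ 0.2747
Fraction that can be lost = 1 − 0.2747 = 0.7253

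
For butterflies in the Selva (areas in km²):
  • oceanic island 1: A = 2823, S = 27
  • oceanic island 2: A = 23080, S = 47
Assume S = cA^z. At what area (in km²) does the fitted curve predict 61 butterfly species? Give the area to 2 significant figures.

62000 km²

z = ln(47/27) / ln(23080/2823) = 0.5543 / 2.1012 = 0.2638
c = 27 / 2823^0.2638 = 27 / 8.135 = 3.319
A = (61/3.319)^(1/0.2638) ⇒ ln A = ln(18.38)/0.2638 = 11.0350
A = e^11.0350 ≈ 62009 km²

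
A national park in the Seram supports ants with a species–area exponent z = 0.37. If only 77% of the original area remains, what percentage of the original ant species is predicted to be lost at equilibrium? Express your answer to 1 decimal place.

S_new/S_old = (A_new/A_old)^z = 0.77^0.37
= exp(0.37 × ln 0.77) = exp(0.37 × -0.2614) = exp(-0.0967) ≈ 0.9078
Fraction lost = 1 − 0.9078 = 0.09218

9.2%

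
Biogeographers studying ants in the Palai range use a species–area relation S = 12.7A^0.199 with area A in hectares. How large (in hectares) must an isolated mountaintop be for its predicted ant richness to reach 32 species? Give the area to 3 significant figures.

32 = 12.7 × A^0.199  ⇒  A^0.199 = 32/12.7 = 2.52
ln A = ln(2.52) / 0.199 = 0.9241 / 0.199 = 4.6439
A = e^4.6439 ≈ 103.9 hectares

104 hectares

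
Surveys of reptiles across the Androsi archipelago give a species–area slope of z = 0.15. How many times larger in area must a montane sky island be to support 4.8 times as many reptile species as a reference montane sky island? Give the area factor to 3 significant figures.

(A₂/A₁)^0.15 = 4.8, so A₂/A₁ = 4.8^(1/0.15) = 4.8^6.667
ln(A₂/A₁) = ln 4.8 / 0.15 = 1.5686 / 0.15 = 10.4574
A₂/A₁ = e^10.4574 ≈ 34802

34800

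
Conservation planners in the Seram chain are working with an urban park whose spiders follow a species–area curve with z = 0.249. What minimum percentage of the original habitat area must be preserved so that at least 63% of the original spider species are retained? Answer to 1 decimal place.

Need (A_new/A_old)^0.249 = 0.63, so A_new/A_old = 0.63^(1/0.249) = 0.63^4.016
ln(A_new/A_old) = ln 0.63 / 0.249 = -0.4620 / 0.249 = -1.8556
A_new/A_old = e^-1.8556 ≈ 0.1564

15.6%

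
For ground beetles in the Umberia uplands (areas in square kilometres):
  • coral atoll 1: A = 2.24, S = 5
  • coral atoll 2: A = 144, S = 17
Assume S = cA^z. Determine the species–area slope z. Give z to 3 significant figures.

Taking logs: ln S = ln c + z ln A, so z = (ln S₂ − ln S₁)/(ln A₂ − ln A₁).
z = ln(17/5) / ln(144/2.24) = ln(3.4) / ln(64.29) = 1.2238 / 4.1633 = 0.2939

0.294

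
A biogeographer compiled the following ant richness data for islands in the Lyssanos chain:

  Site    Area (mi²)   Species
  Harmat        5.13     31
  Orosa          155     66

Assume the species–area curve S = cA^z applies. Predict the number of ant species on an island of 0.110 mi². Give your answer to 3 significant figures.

13.2

z = ln(66/31) / ln(155/5.13) = 0.7557 / 3.4083 = 0.2217
c = 31 / 5.13^0.2217 = 31 / 1.437 = 21.57
S₃ = 21.57 × 0.11^0.2217 = 21.57 × 0.613 ≈ 13.22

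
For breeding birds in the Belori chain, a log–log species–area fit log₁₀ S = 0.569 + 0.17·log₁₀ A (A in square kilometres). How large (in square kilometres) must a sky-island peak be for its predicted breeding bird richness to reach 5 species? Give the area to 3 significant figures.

5 = 3.707 × A^0.17  ⇒  A^0.17 = 5/3.707 = 1.349
ln A = ln(1.349) / 0.17 = 0.2993 / 0.17 = 1.7604
A = e^1.7604 ≈ 5.815 square kilometres

5.81 square kilometres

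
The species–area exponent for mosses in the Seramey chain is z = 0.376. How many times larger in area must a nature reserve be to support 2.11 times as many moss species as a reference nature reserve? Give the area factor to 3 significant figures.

(A₂/A₁)^0.376 = 2.11, so A₂/A₁ = 2.11^(1/0.376) = 2.11^2.66
ln(A₂/A₁) = ln 2.11 / 0.376 = 0.7467 / 0.376 = 1.9859
A₂/A₁ = e^1.9859 ≈ 7.285

7.29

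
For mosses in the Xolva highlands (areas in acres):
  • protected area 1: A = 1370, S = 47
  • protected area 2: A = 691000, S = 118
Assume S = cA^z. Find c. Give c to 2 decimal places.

z = ln(S₂/S₁) / ln(A₂/A₁) = ln(118/47) / ln(691000/1370) = 0.9205 / 6.2233 = 0.1479
c = S₁ / A₁^z = 47 / 1370^0.1479 = 47 / 2.911 = 16.15

16.15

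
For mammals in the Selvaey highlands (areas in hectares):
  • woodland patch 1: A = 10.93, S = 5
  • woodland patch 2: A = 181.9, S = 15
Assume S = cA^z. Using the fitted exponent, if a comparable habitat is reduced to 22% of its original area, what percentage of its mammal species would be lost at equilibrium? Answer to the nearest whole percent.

45%

z = ln(15/5) / ln(181.9/10.93) = 1.0986 / 2.8119 = 0.3907
S_new/S_old = (A_new/A_old)^z = 0.22^0.3907 = exp(0.3907 × -1.5141) = 0.5535
Fraction lost = 1 − 0.5535 = 0.4465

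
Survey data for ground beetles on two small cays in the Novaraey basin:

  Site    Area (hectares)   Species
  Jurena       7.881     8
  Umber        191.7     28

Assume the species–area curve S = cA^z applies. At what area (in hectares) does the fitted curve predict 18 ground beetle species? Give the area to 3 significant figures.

62.2 hectares

z = ln(28/8) / ln(191.7/7.881) = 1.2528 / 3.1915 = 0.3925
c = 8 / 7.881^0.3925 = 8 / 2.249 = 3.558
A = (18/3.558)^(1/0.3925) ⇒ ln A = ln(5.06)/0.3925 = 4.1303
A = e^4.1303 ≈ 62.2 hectares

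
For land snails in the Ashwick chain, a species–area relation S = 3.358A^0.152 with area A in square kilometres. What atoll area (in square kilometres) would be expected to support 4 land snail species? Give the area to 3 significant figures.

3.16 square kilometres

4 = 3.358 × A^0.152  ⇒  A^0.152 = 4/3.358 = 1.191
ln A = ln(1.191) / 0.152 = 0.1749 / 0.152 = 1.1510
A = e^1.1510 ≈ 3.161 square kilometres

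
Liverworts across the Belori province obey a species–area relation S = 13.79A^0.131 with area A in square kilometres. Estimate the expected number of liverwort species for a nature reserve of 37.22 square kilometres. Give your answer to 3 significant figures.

22.1

S = 13.79 × 37.22^0.131
ln S = ln 13.79 + 0.131 × ln 37.22 = 2.6239 + 0.131 × 3.6168 = 3.0978
S = e^3.0978 ≈ 22.15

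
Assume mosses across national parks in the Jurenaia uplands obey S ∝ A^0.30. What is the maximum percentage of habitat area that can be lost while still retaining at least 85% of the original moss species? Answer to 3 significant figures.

41.8%

Need (A_new/A_old)^0.3 = 0.85, so A_new/A_old = 0.85^(1/0.3) = 0.85^3.333
ln(A_new/A_old) = ln 0.85 / 0.3 = -0.1625 / 0.3 = -0.5417
A_new/A_old = e^-0.5417 ≈ 0.5817
Fraction that can be lost = 1 − 0.5817 = 0.4183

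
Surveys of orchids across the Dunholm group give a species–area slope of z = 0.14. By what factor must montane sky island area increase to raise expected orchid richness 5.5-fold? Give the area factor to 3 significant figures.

194000

(A₂/A₁)^0.14 = 5.5, so A₂/A₁ = 5.5^(1/0.14) = 5.5^7.143
ln(A₂/A₁) = ln 5.5 / 0.14 = 1.7047 / 0.14 = 12.1768
A₂/A₁ = e^12.1768 ≈ 194225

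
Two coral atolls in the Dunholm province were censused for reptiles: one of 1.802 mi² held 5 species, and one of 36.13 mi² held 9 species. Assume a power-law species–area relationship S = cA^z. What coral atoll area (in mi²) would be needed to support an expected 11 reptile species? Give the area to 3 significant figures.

z = ln(9/5) / ln(36.13/1.802) = 0.5878 / 2.9982 = 0.1960
c = 5 / 1.802^0.1960 = 5 / 1.122 = 4.455
A = (11/4.455)^(1/0.1960) ⇒ ln A = ln(2.469)/0.1960 = 4.6107
A = e^4.6107 ≈ 100.6 mi²

101 mi²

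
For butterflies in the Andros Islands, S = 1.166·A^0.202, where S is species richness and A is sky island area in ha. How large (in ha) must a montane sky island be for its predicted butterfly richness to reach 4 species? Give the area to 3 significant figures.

447 ha

4 = 1.166 × A^0.202  ⇒  A^0.202 = 4/1.166 = 3.431
ln A = ln(3.431) / 0.202 = 1.2327 / 0.202 = 6.1026
A = e^6.1026 ≈ 447 ha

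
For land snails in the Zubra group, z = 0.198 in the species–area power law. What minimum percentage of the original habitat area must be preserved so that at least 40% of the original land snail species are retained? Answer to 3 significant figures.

0.978%

Need (A_new/A_old)^0.198 = 0.4, so A_new/A_old = 0.4^(1/0.198) = 0.4^5.051
ln(A_new/A_old) = ln 0.4 / 0.198 = -0.9163 / 0.198 = -4.6277
A_new/A_old = e^-4.6277 ≈ 0.009777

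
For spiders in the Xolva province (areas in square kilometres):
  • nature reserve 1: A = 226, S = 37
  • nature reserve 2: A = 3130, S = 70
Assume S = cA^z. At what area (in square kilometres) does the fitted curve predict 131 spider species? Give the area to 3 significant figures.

41400 square kilometres

z = ln(70/37) / ln(3130/226) = 0.6376 / 2.6283 = 0.2426
c = 37 / 226^0.2426 = 37 / 3.725 = 9.934
A = (131/9.934)^(1/0.2426) ⇒ ln A = ln(13.19)/0.2426 = 10.6322
A = e^10.6322 ≈ 41449 square kilometres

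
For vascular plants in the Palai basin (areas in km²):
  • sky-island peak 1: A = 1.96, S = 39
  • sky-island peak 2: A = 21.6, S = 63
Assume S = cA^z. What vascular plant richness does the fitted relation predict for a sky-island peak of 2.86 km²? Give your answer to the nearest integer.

z = ln(63/39) / ln(21.6/1.96) = 0.4796 / 2.3997 = 0.1998
c = 39 / 1.96^0.1998 = 39 / 1.144 = 34.09
S₃ = 34.09 × 2.86^0.1998 = 34.09 × 1.234 ≈ 42.06

42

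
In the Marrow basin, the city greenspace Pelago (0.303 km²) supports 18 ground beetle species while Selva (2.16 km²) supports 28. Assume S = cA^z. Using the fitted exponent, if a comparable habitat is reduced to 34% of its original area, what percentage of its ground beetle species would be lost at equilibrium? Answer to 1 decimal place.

21.5%

z = ln(28/18) / ln(2.16/0.303) = 0.4418 / 1.9641 = 0.2250
S_new/S_old = (A_new/A_old)^z = 0.34^0.2250 = exp(0.2250 × -1.0788) = 0.7845
Fraction lost = 1 − 0.7845 = 0.2155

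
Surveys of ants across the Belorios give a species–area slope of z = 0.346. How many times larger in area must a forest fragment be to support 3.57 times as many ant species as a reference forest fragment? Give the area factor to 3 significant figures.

(A₂/A₁)^0.346 = 3.57, so A₂/A₁ = 3.57^(1/0.346) = 3.57^2.89
ln(A₂/A₁) = ln 3.57 / 0.346 = 1.2726 / 0.346 = 3.6779
A₂/A₁ = e^3.6779 ≈ 39.56

39.6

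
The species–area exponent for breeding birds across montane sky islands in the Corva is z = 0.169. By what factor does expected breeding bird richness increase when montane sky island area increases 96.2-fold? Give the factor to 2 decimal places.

S₂/S₁ = (A₂/A₁)^z = 96.2^0.169
ln(S₂/S₁) = 0.169 × ln 96.2 = 0.169 × 4.5664 = 0.7717
S₂/S₁ = e^0.7717 ≈ 2.163

2.16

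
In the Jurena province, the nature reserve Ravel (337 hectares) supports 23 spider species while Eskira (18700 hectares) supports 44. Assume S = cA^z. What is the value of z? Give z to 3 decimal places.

0.162

Taking logs: ln S = ln c + z ln A, so z = (ln S₂ − ln S₁)/(ln A₂ − ln A₁).
z = ln(44/23) / ln(18700/337) = ln(1.913) / ln(55.49) = 0.6487 / 4.0162 = 0.1615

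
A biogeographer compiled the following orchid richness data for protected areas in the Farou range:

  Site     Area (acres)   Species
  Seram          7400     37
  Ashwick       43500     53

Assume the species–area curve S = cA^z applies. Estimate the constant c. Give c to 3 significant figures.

z = ln(S₂/S₁) / ln(A₂/A₁) = ln(53/37) / ln(43500/7400) = 0.3594 / 1.7713 = 0.2029
c = S₁ / A₁^z = 37 / 7400^0.2029 = 37 / 6.096 = 6.07

6.07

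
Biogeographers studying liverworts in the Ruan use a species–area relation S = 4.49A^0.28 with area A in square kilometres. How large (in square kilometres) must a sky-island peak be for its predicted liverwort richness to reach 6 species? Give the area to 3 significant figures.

2.82 square kilometres

6 = 4.49 × A^0.28  ⇒  A^0.28 = 6/4.49 = 1.336
ln A = ln(1.336) / 0.28 = 0.2899 / 0.28 = 1.0354
A = e^1.0354 ≈ 2.816 square kilometres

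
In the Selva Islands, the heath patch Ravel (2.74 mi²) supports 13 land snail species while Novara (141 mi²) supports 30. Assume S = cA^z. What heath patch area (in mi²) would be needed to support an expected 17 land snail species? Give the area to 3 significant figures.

9.70 mi²

z = ln(30/13) / ln(141/2.74) = 0.8362 / 3.9408 = 0.2122
c = 13 / 2.74^0.2122 = 13 / 1.238 = 10.5
A = (17/10.5)^(1/0.2122) ⇒ ln A = ln(1.62)/0.2122 = 2.2721
A = e^2.2721 ≈ 9.7 mi²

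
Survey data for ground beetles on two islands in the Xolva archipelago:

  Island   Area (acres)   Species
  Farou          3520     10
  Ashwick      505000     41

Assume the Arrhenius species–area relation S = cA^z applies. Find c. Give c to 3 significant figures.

z = ln(S₂/S₁) / ln(A₂/A₁) = ln(41/10) / ln(505000/3520) = 1.4110 / 4.9661 = 0.2841
c = S₁ / A₁^z = 10 / 3520^0.2841 = 10 / 10.18 = 0.9825

0.983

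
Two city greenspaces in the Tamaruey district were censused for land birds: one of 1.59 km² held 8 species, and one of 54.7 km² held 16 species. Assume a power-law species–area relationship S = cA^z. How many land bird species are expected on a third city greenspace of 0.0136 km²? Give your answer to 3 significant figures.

z = ln(16/8) / ln(54.7/1.59) = 0.6931 / 3.5381 = 0.1959
c = 8 / 1.59^0.1959 = 8 / 1.095 = 7.305
S₃ = 7.305 × 0.0136^0.1959 = 7.305 × 0.4309 ≈ 3.148

3.15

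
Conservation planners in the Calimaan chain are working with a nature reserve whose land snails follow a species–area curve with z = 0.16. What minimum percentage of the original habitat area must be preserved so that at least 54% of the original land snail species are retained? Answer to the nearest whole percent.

Need (A_new/A_old)^0.16 = 0.54, so A_new/A_old = 0.54^(1/0.16) = 0.54^6.25
ln(A_new/A_old) = ln 0.54 / 0.16 = -0.6162 / 0.16 = -3.8512
A_new/A_old = e^-3.8512 ≈ 0.02125

2%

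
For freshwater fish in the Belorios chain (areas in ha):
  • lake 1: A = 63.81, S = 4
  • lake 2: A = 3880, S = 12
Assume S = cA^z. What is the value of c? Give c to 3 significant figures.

z = ln(S₂/S₁) / ln(A₂/A₁) = ln(12/4) / ln(3880/63.81) = 1.0986 / 4.1077 = 0.2675
c = S₁ / A₁^z = 4 / 63.81^0.2675 = 4 / 3.039 = 1.316

1.32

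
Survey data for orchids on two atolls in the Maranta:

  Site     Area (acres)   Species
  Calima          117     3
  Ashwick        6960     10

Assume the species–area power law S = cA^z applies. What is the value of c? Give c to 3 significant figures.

z = ln(S₂/S₁) / ln(A₂/A₁) = ln(10/3) / ln(6960/117) = 1.2040 / 4.0858 = 0.2947
c = S₁ / A₁^z = 3 / 117^0.2947 = 3 / 4.069 = 0.7374

0.737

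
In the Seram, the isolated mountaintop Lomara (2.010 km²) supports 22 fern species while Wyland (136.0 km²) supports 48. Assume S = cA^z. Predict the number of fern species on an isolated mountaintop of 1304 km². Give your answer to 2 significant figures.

73

z = ln(48/22) / ln(136/2.01) = 0.7802 / 4.2145 = 0.1851
c = 22 / 2.01^0.1851 = 22 / 1.138 = 19.33
S₃ = 19.33 × 1304^0.1851 = 19.33 × 3.773 ≈ 72.94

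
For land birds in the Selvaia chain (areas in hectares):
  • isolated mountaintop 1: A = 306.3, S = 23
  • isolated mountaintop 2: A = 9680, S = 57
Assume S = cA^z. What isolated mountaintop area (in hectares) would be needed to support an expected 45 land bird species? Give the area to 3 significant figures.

z = ln(57/23) / ln(9680/306.3) = 0.9076 / 3.4533 = 0.2628
c = 23 / 306.3^0.2628 = 23 / 4.502 = 5.109
A = (45/5.109)^(1/0.2628) ⇒ ln A = ln(8.808)/0.2628 = 8.2784
A = e^8.2784 ≈ 3938 hectares

3940 hectares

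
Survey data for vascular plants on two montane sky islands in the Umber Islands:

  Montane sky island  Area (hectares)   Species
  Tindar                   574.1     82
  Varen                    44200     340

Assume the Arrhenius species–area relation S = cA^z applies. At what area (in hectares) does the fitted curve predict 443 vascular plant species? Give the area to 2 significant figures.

z = ln(340/82) / ln(44200/574.1) = 1.4222 / 4.3437 = 0.3274
c = 82 / 574.1^0.3274 = 82 / 8.005 = 10.24
A = (443/10.24)^(1/0.3274) ⇒ ln A = ln(43.25)/0.3274 = 11.5047
A = e^11.5047 ≈ 99179 hectares

99000 hectares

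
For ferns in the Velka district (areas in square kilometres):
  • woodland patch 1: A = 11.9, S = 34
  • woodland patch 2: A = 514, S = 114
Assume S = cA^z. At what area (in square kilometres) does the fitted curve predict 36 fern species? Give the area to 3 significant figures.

14.2 square kilometres

z = ln(114/34) / ln(514/11.9) = 1.2098 / 3.7657 = 0.3213
c = 34 / 11.9^0.3213 = 34 / 2.216 = 15.34
A = (36/15.34)^(1/0.3213) ⇒ ln A = ln(2.346)/0.3213 = 2.6544
A = e^2.6544 ≈ 14.22 square kilometres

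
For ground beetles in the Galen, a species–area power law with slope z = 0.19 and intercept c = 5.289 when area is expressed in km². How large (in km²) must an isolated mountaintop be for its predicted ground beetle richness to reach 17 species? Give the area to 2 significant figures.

470 km²

17 = 5.289 × A^0.19  ⇒  A^0.19 = 17/5.289 = 3.214
ln A = ln(3.214) / 0.19 = 1.1676 / 0.19 = 6.1452
A = e^6.1452 ≈ 466.5 km²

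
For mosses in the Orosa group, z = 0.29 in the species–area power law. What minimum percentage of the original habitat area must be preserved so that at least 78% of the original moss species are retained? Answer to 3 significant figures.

Need (A_new/A_old)^0.29 = 0.78, so A_new/A_old = 0.78^(1/0.29) = 0.78^3.448
ln(A_new/A_old) = ln 0.78 / 0.29 = -0.2485 / 0.29 = -0.8568
A_new/A_old = e^-0.8568 ≈ 0.4245

42.5%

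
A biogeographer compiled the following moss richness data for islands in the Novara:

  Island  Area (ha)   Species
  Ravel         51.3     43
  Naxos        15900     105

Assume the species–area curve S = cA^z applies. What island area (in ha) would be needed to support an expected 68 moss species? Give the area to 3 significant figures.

975 ha

z = ln(105/43) / ln(15900/51.3) = 0.8928 / 5.7364 = 0.1556
c = 43 / 51.3^0.1556 = 43 / 1.846 = 23.3
A = (68/23.3)^(1/0.1556) ⇒ ln A = ln(2.919)/0.1556 = 6.8825
A = e^6.8825 ≈ 975.1 ha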